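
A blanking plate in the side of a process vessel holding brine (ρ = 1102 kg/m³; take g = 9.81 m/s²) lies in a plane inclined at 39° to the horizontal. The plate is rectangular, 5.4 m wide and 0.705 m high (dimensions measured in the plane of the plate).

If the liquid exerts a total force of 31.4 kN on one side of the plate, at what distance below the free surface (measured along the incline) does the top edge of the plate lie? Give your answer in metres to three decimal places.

y_top ≈ 0.860 m

γ = ρg = 1102 × 9.81 / 1000 = 10.81062 kN/m³.
A = 5.4 × 0.705 = 3.807 m².
From F = γ·h_c·A, the centroid depth is h_c = 31.4/(10.81062 × 3.807) = 0.76295 m.
Let θ = 39° be the plate's angle to the horizontal; measure y along the incline from where the plane meets the free surface. Vertical depth h = y·sinθ with sinθ = 0.629320.
Along the incline, y_c = h_c/sinθ = 0.76295/0.629320 = 1.21234 m.
The centroid lies 0.705/2 = 0.3525 m below the top edge, so the top edge sits at y_top = 1.21234 − 0.3525 = 0.85984 m along the incline.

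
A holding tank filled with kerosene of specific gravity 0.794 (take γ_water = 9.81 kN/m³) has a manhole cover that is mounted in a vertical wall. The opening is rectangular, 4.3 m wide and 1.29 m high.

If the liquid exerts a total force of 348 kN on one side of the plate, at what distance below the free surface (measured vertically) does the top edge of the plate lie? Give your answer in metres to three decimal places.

γ = 0.794 × 9.81 = 7.78914 kN/m³.
A = 4.3 × 1.29 = 5.547 m².
From F = γ·h_c·A, the centroid depth is h_c = 348/(7.78914 × 5.547) = 8.05437 m.
The centroid lies 1.29/2 = 0.645 m below the top edge, so the top edge sits at h_top = 8.05437 − 0.645 = 7.40937 m below the surface.

d_top ≈ 7.409 m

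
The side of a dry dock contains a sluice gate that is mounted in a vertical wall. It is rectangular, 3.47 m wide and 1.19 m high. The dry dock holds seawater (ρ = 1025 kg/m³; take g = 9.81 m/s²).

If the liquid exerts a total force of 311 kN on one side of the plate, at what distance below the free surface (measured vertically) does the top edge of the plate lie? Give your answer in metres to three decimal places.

d_top ≈ 6.895 m

γ = ρg = 1025 × 9.81 / 1000 = 10.05525 kN/m³.
A = 3.47 × 1.19 = 4.1293 m².
From F = γ·h_c·A, the centroid depth is h_c = 311/(10.05525 × 4.1293) = 7.49016 m.
The centroid lies 1.19/2 = 0.595 m below the top edge, so the top edge sits at h_top = 7.49016 − 0.595 = 6.89516 m below the surface.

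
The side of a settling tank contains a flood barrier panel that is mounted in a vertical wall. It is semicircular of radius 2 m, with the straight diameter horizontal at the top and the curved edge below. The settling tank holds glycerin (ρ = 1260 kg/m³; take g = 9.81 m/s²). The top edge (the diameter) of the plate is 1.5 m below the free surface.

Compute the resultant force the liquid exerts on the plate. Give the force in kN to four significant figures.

F ≈ 182.4 kN

γ = ρg = 1260 × 9.81 / 1000 = 12.3606 kN/m³.
The centroid of a semicircle lies 4r/(3π) = 0.848826 m from the diameter, here below the top edge, so the centroid depth is h_c = 1.5 + 0.848826 = 2.34883 m.
A = πr²/2 = π × 2²/2 = 6.28319 m².
Resultant F = γ·h_c·A = 12.3606 × 2.34883 × 6.28319 = 182.42 kN.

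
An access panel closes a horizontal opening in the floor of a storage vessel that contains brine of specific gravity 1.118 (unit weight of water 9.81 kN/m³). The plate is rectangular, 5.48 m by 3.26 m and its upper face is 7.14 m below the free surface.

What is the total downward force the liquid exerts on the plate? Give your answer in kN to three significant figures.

γ = 1.118 × 9.81 = 10.96758 kN/m³.
The plate is horizontal, so pressure is uniform at p = γ·h = 10.96758 × 7.14 = 78.3085 kN/m².
A = 5.48 × 3.26 = 17.8648 m².
F = p·A = 78.3085 × 17.8648 = 1398.97 kN.

F ≈ 1400 kN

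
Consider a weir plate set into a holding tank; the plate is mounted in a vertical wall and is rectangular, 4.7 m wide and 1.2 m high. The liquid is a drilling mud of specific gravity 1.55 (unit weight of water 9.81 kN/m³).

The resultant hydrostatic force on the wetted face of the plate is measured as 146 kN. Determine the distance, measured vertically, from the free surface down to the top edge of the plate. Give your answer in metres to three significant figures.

γ = 1.55 × 9.81 = 15.2055 kN/m³.
A = 4.7 × 1.2 = 5.64 m².
From F = γ·h_c·A, the centroid depth is h_c = 146/(15.2055 × 5.64) = 1.70244 m.
The centroid lies 1.2/2 = 0.6 m below the top edge, so the top edge sits at h_top = 1.70244 − 0.6 = 1.10244 m below the surface.

d_top ≈ 1.10 m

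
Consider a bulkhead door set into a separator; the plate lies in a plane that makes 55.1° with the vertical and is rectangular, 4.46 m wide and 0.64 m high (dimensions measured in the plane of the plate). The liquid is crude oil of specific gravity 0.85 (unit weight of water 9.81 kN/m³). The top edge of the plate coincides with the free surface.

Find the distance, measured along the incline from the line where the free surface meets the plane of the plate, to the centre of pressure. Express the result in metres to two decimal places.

y_p = 0.43 m

γ = 0.85 × 9.81 = 8.3385 kN/m³.
The plate makes 55.1° with the vertical, i.e. θ = 90° − 55.1° = 34.9° to the horizontal. Measuring y along the incline from the free-surface line, vertical depth h = y·sinθ with sinθ = 0.572146.
The centroid lies 0.64/2 = 0.32 m below the top edge, so y_c = 0.32 m and h_c = 0.32 × 0.572146 = 0.183087 m.
A = 4.46 × 0.64 = 2.8544 m².
Resultant F = γ·h_c·A = 8.3385 × 0.183087 × 2.8544 = 4.35773 kN.
I_c = b·h³/12 = 4.46 × 0.64³/12 = 0.0974302 m⁴.
Centre of pressure: y_p = y_c + I_c/(y_c·A) = 0.32 + 0.0974302/(0.32 × 2.8544) = 0.32 + 0.106667 = 0.426667 m along the plane.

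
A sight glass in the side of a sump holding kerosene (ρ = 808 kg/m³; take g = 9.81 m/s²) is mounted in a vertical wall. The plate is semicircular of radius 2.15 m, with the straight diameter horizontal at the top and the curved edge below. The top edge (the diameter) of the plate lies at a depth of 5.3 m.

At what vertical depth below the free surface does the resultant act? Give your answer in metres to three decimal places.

h_p = 6.264 m

γ = ρg = 808 × 9.81 / 1000 = 7.92648 kN/m³.
The centroid of a semicircle lies 4r/(3π) = 0.912488 m from the diameter, here below the top edge, so the centroid depth is h_c = 5.3 + 0.912488 = 6.21249 m.
A = πr²/2 = π × 2.15²/2 = 7.26101 m².
Resultant F = γ·h_c·A = 7.92648 × 6.21249 × 7.26101 = 357.555 kN.
I_c = (π/8 − 8/(9π))·r⁴ = 0.109757 × 2.15⁴ = 2.34523 m⁴.
Centre of pressure: y_p = y_c + I_c/(y_c·A) = 6.21249 + 2.34523/(6.21249 × 7.26101) = 6.21249 + 0.0519903 = 6.26448 m along the plane.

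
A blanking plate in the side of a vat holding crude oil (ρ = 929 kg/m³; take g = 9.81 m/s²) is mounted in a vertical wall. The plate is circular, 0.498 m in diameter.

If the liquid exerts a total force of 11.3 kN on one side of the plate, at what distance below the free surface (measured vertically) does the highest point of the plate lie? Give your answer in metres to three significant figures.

d_top ≈ 6.12 m

γ = ρg = 929 × 9.81 / 1000 = 9.11349 kN/m³.
A = π(0.249)² = 0.194782 m².
From F = γ·h_c·A, the centroid depth is h_c = 11.3/(9.11349 × 0.194782) = 6.36568 m.
The centroid is at the centre, 0.249 m below the top of the plate, so the highest point sits at h_top = 6.36568 − 0.249 = 6.11668 m below the surface.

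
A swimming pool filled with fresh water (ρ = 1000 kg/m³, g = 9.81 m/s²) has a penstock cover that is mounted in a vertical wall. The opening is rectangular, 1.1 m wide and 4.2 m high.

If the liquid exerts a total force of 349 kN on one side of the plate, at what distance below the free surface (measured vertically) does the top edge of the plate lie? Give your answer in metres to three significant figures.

d_top ≈ 5.60 m

γ = ρg = 1000 × 9.81 = 9810 N/m³ = 9.81 kN/m³.
A = 1.1 × 4.2 = 4.62 m².
From F = γ·h_c·A, the centroid depth is h_c = 349/(9.81 × 4.62) = 7.70042 m.
The centroid lies 4.2/2 = 2.1 m below the top edge, so the top edge sits at h_top = 7.70042 − 2.1 = 5.60042 m below the surface.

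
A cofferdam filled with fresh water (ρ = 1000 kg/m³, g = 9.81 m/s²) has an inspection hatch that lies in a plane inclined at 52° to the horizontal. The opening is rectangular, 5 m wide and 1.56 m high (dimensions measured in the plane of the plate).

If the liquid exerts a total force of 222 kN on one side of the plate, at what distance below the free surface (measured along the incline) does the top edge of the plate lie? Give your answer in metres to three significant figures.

γ = ρg = 1000 × 9.81 = 9810 N/m³ = 9.81 kN/m³.
A = 5 × 1.56 = 7.8 m².
From F = γ·h_c·A, the centroid depth is h_c = 222/(9.81 × 7.8) = 2.90128 m.
Let θ = 52° be the plate's angle to the horizontal; measure y along the incline from where the plane meets the free surface. Vertical depth h = y·sinθ with sinθ = 0.788011.
Along the incline, y_c = h_c/sinθ = 2.90128/0.788011 = 3.68178 m.
The centroid lies 1.56/2 = 0.78 m below the top edge, so the top edge sits at y_top = 3.68178 − 0.78 = 2.90178 m along the incline.

y_top ≈ 2.90 m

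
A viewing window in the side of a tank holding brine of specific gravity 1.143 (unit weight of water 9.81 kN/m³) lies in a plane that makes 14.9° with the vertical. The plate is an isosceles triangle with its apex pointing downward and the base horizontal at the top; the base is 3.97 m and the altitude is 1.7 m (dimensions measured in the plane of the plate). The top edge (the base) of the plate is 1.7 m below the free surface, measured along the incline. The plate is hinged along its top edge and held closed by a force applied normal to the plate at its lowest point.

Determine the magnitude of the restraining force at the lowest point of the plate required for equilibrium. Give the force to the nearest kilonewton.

P ≈ 31 kN

γ = 1.143 × 9.81 = 11.21283 kN/m³.
The plate makes 14.9° with the vertical, i.e. θ = 90° − 14.9° = 75.1° to the horizontal. Measuring y along the incline from the free-surface line, vertical depth h = y·sinθ with sinθ = 0.966376.
With the apex down, the centroid sits h/3 = 1.7/3 = 0.566667 m below the base (the top edge), so y_c = 1.7 + 0.566667 = 2.26667 m and h_c = 2.26667 × 0.966376 = 2.19046 m.
A = ½ × 3.97 × 1.7 = 3.3745 m².
Resultant F = γ·h_c·A = 11.21283 × 2.19046 × 3.3745 = 82.882 kN.
I_c = b·h³/36 = 3.97 × 1.7³/36 = 0.541795 m⁴.
Centre of pressure: y_p = y_c + I_c/(y_c·A) = 2.26667 + 0.541795/(2.26667 × 3.3745) = 2.26667 + 0.0708333 = 2.3375 m along the plane.
The resultant acts 0.566667 + 0.0708333 = 0.6375 m (along the plate) below the hinge at the top edge, so the moment about the hinge is M = F × 0.6375 = 82.882 × 0.6375 = 52.8373 kN·m.
A normal force at the bottom, 1.7 m from the hinge, must supply this moment: P = 52.8373/1.7 = 31.0808 kN.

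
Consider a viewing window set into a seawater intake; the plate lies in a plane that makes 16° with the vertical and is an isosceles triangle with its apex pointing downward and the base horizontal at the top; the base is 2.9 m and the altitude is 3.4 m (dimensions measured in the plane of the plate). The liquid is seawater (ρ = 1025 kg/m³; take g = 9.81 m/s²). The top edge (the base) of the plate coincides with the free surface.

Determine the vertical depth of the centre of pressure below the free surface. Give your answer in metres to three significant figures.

h_p = 1.63 m

γ = ρg = 1025 × 9.81 / 1000 = 10.05525 kN/m³.
The plate makes 16° with the vertical, i.e. θ = 90° − 16° = 74° to the horizontal. Measuring y along the incline from the free-surface line, vertical depth h = y·sinθ with sinθ = 0.961262.
With the apex down, the centroid sits h/3 = 3.4/3 = 1.13333 m below the base (the top edge), so y_c = 1.13333 m and h_c = 1.13333 × 0.961262 = 1.08943 m.
A = ½ × 2.9 × 3.4 = 4.93 m².
Resultant F = γ·h_c·A = 10.05525 × 1.08943 × 4.93 = 54.0056 kN.
I_c = b·h³/36 = 2.9 × 3.4³/36 = 3.16616 m⁴.
Centre of pressure: y_p = y_c + I_c/(y_c·A) = 1.13333 + 3.16616/(1.13333 × 4.93) = 1.13333 + 0.566669 = 1.7 m along the plane.
Vertically, h_p = y_p·sinθ = 1.7 × 0.961262 = 1.63415 m.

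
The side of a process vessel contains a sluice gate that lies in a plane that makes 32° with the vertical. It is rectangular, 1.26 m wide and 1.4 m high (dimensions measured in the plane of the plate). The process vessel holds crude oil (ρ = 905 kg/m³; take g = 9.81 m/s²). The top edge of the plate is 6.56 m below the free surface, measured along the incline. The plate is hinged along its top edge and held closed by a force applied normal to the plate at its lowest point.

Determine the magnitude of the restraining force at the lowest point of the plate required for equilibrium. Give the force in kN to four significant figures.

P ≈ 49.76 kN

γ = ρg = 905 × 9.81 / 1000 = 8.87805 kN/m³.
The plate makes 32° with the vertical, i.e. θ = 90° − 32° = 58° to the horizontal. Measuring y along the incline from the free-surface line, vertical depth h = y·sinθ with sinθ = 0.848048.
The centroid lies 1.4/2 = 0.7 m below the top edge, so y_c = 6.56 + 0.7 = 7.26 m and h_c = 7.26 × 0.848048 = 6.15683 m.
A = 1.26 × 1.4 = 1.764 m².
Resultant F = γ·h_c·A = 8.87805 × 6.15683 × 1.764 = 96.4214 kN.
I_c = b·h³/12 = 1.26 × 1.4³/12 = 0.28812 m⁴.
Centre of pressure: y_p = y_c + I_c/(y_c·A) = 7.26 + 0.28812/(7.26 × 1.764) = 7.26 + 0.0224977 = 7.2825 m along the plane.
The resultant acts 0.7 + 0.0224977 = 0.722498 m (along the plate) below the hinge at the top edge, so the moment about the hinge is M = F × 0.722498 = 96.4214 × 0.722498 = 69.6643 kN·m.
A normal force at the bottom, 1.4 m from the hinge, must supply this moment: P = 69.6643/1.4 = 49.7602 kN.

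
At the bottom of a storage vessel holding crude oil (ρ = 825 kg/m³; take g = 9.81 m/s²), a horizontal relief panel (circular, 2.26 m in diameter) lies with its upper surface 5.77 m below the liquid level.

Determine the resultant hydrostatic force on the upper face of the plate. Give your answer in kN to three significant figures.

γ = ρg = 825 × 9.81 / 1000 = 8.09325 kN/m³.
The plate is horizontal, so pressure is uniform at p = γ·h = 8.09325 × 5.77 = 46.6981 kN/m².
A = π(1.13)² = 4.0115 m².
F = p·A = 46.6981 × 4.0115 = 187.329 kN.

F ≈ 187 kN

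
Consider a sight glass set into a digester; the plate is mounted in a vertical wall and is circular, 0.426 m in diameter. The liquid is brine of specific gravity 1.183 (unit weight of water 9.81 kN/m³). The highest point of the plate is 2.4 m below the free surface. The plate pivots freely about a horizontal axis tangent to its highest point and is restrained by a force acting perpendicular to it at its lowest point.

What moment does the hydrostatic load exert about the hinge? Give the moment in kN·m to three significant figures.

M ≈ 0.939 kN·m

γ = 1.183 × 9.81 = 11.60523 kN/m³.
The centroid is at the centre, 0.213 m below the top of the plate, so the centroid depth is h_c = 2.4 + 0.213 = 2.613 m.
A = π(0.213)² = 0.142531 m².
Resultant F = γ·h_c·A = 11.60523 × 2.613 × 0.142531 = 4.32218 kN.
I_c = πr⁴/4 = π × 0.213⁴/4 = 0.00161662 m⁴.
Centre of pressure: y_p = y_c + I_c/(y_c·A) = 2.613 + 0.00161662/(2.613 × 0.142531) = 2.613 + 0.00434069 = 2.61734 m along the plane.
The resultant acts 0.213 + 0.00434069 = 0.217341 m (along the plate) below the hinge at the top edge, so the moment about the hinge is M = F × 0.217341 = 4.32218 × 0.217341 = 0.939387 kN·m.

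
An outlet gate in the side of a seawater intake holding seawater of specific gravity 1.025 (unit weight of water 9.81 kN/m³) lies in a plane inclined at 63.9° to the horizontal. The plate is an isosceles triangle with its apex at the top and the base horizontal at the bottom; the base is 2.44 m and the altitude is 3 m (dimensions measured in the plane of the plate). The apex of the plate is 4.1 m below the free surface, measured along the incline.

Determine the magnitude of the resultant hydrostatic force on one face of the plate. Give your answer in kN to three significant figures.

F ≈ 202 kN

γ = 1.025 × 9.81 = 10.05525 kN/m³.
Let θ = 63.9° be the plate's angle to the horizontal; measure y along the incline from where the plane meets the free surface. Vertical depth h = y·sinθ with sinθ = 0.898028.
With the apex up, the centroid sits 2h/3 = 2 × 3/3 = 2 m below the apex, so y_c = 4.1 + 2 = 6.1 m and h_c = 6.1 × 0.898028 = 5.47797 m.
A = ½ × 2.44 × 3 = 3.66 m².
Resultant F = γ·h_c·A = 10.05525 × 5.47797 × 3.66 = 201.601 kN.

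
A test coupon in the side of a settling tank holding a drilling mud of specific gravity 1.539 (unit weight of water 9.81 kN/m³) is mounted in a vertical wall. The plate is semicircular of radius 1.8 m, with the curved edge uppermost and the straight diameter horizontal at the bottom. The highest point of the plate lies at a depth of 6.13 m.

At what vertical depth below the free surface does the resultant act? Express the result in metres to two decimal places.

h_p = 7.20 m

γ = 1.539 × 9.81 = 15.09759 kN/m³.
The centroid lies 4r/(3π) = 0.763944 m above the diameter, so r − 4r/(3π) = 1.8 − 0.763944 = 1.03606 m below the topmost point, so the centroid depth is h_c = 6.13 + 1.03606 = 7.16606 m.
A = πr²/2 = π × 1.8²/2 = 5.08938 m².
Resultant F = γ·h_c·A = 15.09759 × 7.16606 × 5.08938 = 550.621 kN.
I_c = (π/8 − 8/(9π))·r⁴ = 0.109757 × 1.8⁴ = 1.15219 m⁴.
Centre of pressure: y_p = y_c + I_c/(y_c·A) = 7.16606 + 1.15219/(7.16606 × 5.08938) = 7.16606 + 0.0315921 = 7.19765 m along the plane.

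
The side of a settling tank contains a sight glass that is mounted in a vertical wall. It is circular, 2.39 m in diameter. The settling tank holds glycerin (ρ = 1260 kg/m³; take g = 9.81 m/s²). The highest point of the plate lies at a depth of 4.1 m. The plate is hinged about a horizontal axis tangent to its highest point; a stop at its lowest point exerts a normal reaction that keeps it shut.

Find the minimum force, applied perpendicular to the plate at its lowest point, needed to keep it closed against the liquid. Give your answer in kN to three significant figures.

γ = ρg = 1260 × 9.81 / 1000 = 12.3606 kN/m³.
The centroid is at the centre, 1.195 m below the top of the plate, so the centroid depth is h_c = 4.1 + 1.195 = 5.295 m.
A = π(1.195)² = 4.48627 m².
Resultant F = γ·h_c·A = 12.3606 × 5.295 × 4.48627 = 293.624 kN.
I_c = πr⁴/4 = π × 1.195⁴/4 = 1.60163 m⁴.
Centre of pressure: y_p = y_c + I_c/(y_c·A) = 5.295 + 1.60163/(5.295 × 4.48627) = 5.295 + 0.0674234 = 5.36242 m along the plane.
The resultant acts 1.195 + 0.0674234 = 1.26242 m (along the plate) below the hinge at the top edge, so the moment about the hinge is M = F × 1.26242 = 293.624 × 1.26242 = 370.677 kN·m.
A normal force at the bottom, 2.39 m from the hinge, must supply this moment: P = 370.677/2.39 = 155.095 kN.

P ≈ 155 kN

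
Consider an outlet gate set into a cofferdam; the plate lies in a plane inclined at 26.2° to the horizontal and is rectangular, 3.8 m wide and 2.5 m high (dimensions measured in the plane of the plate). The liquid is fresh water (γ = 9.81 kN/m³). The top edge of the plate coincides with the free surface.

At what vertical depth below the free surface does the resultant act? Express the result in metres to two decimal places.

h_p = 0.74 m

γ = 9.81 kN/m³.
Let θ = 26.2° be the plate's angle to the horizontal; measure y along the incline from where the plane meets the free surface. Vertical depth h = y·sinθ with sinθ = 0.441506.
The centroid lies 2.5/2 = 1.25 m below the top edge, so y_c = 1.25 m and h_c = 1.25 × 0.441506 = 0.551883 m.
A = 3.8 × 2.5 = 9.5 m².
Resultant F = γ·h_c·A = 9.81 × 0.551883 × 9.5 = 51.4327 kN.
I_c = b·h³/12 = 3.8 × 2.5³/12 = 4.94792 m⁴.
Centre of pressure: y_p = y_c + I_c/(y_c·A) = 1.25 + 4.94792/(1.25 × 9.5) = 1.25 + 0.416667 = 1.66667 m along the plane.
Vertically, h_p = y_p·sinθ = 1.66667 × 0.441506 = 0.735845 m.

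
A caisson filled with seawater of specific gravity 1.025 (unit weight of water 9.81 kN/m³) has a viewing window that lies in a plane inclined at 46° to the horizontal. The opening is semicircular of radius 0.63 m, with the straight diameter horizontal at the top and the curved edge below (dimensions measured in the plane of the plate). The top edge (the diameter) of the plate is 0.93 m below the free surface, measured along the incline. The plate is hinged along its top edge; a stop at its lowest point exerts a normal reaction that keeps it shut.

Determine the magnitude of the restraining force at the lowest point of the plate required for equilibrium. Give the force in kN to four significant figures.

γ = 1.025 × 9.81 = 10.05525 kN/m³.
Let θ = 46° be the plate's angle to the horizontal; measure y along the incline from where the plane meets the free surface. Vertical depth h = y·sinθ with sinθ = 0.719340.
The centroid of a semicircle lies 4r/(3π) = 0.26738 m from the diameter, here below the top edge, so y_c = 0.93 + 0.26738 = 1.19738 m and h_c = 1.19738 × 0.719340 = 0.861323 m.
A = πr²/2 = π × 0.63²/2 = 0.623449 m².
Resultant F = γ·h_c·A = 10.05525 × 0.861323 × 0.623449 = 5.39958 kN.
I_c = (π/8 − 8/(9π))·r⁴ = 0.109757 × 0.63⁴ = 0.01729 m⁴.
Centre of pressure: y_p = y_c + I_c/(y_c·A) = 1.19738 + 0.01729/(1.19738 × 0.623449) = 1.19738 + 0.0231613 = 1.22054 m along the plane.
The resultant acts 0.26738 + 0.0231613 = 0.290541 m (along the plate) below the hinge at the top edge, so the moment about the hinge is M = F × 0.290541 = 5.39958 × 0.290541 = 1.5688 kN·m.
A normal force at the bottom, 0.63 m from the hinge, must supply this moment: P = 1.5688/0.63 = 2.49016 kN.

P ≈ 2.490 kN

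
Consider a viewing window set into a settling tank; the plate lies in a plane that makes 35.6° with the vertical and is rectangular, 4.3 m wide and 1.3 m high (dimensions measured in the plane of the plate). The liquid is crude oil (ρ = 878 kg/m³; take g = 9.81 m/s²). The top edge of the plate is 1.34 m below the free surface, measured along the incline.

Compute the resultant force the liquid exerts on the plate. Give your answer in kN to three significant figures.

F ≈ 77.9 kN

γ = ρg = 878 × 9.81 / 1000 = 8.61318 kN/m³.
The plate makes 35.6° with the vertical, i.e. θ = 90° − 35.6° = 54.4° to the horizontal. Measuring y along the incline from the free-surface line, vertical depth h = y·sinθ with sinθ = 0.813101.
The centroid lies 1.3/2 = 0.65 m below the top edge, so y_c = 1.34 + 0.65 = 1.99 m and h_c = 1.99 × 0.813101 = 1.61807 m.
A = 4.3 × 1.3 = 5.59 m².
Resultant F = γ·h_c·A = 8.61318 × 1.61807 × 5.59 = 77.9063 kN.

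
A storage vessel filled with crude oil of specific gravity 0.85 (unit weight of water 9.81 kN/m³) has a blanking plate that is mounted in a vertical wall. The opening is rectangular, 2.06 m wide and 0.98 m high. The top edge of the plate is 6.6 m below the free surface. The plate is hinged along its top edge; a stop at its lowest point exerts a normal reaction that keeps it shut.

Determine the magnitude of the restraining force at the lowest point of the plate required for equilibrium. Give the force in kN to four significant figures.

P ≈ 61.05 kN

γ = 0.85 × 9.81 = 8.3385 kN/m³.
The centroid lies 0.98/2 = 0.49 m below the top edge, so the centroid depth is h_c = 6.6 + 0.49 = 7.09 m.
A = 2.06 × 0.98 = 2.0188 m².
Resultant F = γ·h_c·A = 8.3385 × 7.09 × 2.0188 = 119.351 kN.
I_c = b·h³/12 = 2.06 × 0.98³/12 = 0.161571 m⁴.
Centre of pressure: y_p = y_c + I_c/(y_c·A) = 7.09 + 0.161571/(7.09 × 2.0188) = 7.09 + 0.0112882 = 7.10129 m along the plane.
The resultant acts 0.49 + 0.0112882 = 0.501288 m (along the plate) below the hinge at the top edge, so the moment about the hinge is M = F × 0.501288 = 119.351 × 0.501288 = 59.8292 kN·m.
A normal force at the bottom, 0.98 m from the hinge, must supply this moment: P = 59.8292/0.98 = 61.0502 kN.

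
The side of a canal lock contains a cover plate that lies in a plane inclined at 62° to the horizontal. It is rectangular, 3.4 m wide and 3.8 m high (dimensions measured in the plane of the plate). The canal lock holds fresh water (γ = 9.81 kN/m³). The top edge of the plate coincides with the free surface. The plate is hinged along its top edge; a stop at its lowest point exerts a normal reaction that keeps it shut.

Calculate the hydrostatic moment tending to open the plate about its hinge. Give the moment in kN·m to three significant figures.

M ≈ 539 kN·m

γ = 9.81 kN/m³.
Let θ = 62° be the plate's angle to the horizontal; measure y along the incline from where the plane meets the free surface. Vertical depth h = y·sinθ with sinθ = 0.882948.
The centroid lies 3.8/2 = 1.9 m below the top edge, so y_c = 1.9 m and h_c = 1.9 × 0.882948 = 1.6776 m.
A = 3.4 × 3.8 = 12.92 m².
Resultant F = γ·h_c·A = 9.81 × 1.6776 × 12.92 = 212.628 kN.
I_c = b·h³/12 = 3.4 × 3.8³/12 = 15.5471 m⁴.
Centre of pressure: y_p = y_c + I_c/(y_c·A) = 1.9 + 15.5471/(1.9 × 12.92) = 1.9 + 0.633335 = 2.53334 m along the plane.
The resultant acts 1.9 + 0.633335 = 2.53334 m (along the plate) below the hinge at the top edge, so the moment about the hinge is M = F × 2.53334 = 212.628 × 2.53334 = 538.659 kN·m.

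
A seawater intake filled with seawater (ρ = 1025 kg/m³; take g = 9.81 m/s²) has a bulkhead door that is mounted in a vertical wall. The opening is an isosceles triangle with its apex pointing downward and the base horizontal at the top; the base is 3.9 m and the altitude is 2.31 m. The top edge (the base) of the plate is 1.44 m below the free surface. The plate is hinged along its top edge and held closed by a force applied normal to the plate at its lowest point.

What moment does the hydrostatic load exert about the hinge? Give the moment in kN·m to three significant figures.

γ = ρg = 1025 × 9.81 / 1000 = 10.05525 kN/m³.
With the apex down, the centroid sits h/3 = 2.31/3 = 0.77 m below the base (the top edge), so the centroid depth is h_c = 1.44 + 0.77 = 2.21 m.
A = ½ × 3.9 × 2.31 = 4.5045 m².
Resultant F = γ·h_c·A = 10.05525 × 2.21 × 4.5045 = 100.099 kN.
I_c = b·h³/36 = 3.9 × 2.31³/36 = 1.33536 m⁴.
Centre of pressure: y_p = y_c + I_c/(y_c·A) = 2.21 + 1.33536/(2.21 × 4.5045) = 2.21 + 0.13414 = 2.34414 m along the plane.
The resultant acts 0.77 + 0.13414 = 0.90414 m (along the plate) below the hinge at the top edge, so the moment about the hinge is M = F × 0.90414 = 100.099 × 0.90414 = 90.5035 kN·m.

M ≈ 90.5 kN·m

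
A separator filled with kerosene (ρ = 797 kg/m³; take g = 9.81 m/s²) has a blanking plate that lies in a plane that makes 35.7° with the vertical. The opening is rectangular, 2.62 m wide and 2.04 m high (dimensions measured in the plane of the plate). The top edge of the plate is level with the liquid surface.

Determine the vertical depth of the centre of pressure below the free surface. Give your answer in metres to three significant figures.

h_p = 1.10 m

γ = ρg = 797 × 9.81 / 1000 = 7.81857 kN/m³.
The plate makes 35.7° with the vertical, i.e. θ = 90° − 35.7° = 54.3° to the horizontal. Measuring y along the incline from the free-surface line, vertical depth h = y·sinθ with sinθ = 0.812084.
The centroid lies 2.04/2 = 1.02 m below the top edge, so y_c = 1.02 m and h_c = 1.02 × 0.812084 = 0.828326 m.
A = 2.62 × 2.04 = 5.3448 m².
Resultant F = γ·h_c·A = 7.81857 × 0.828326 × 5.3448 = 34.6147 kN.
I_c = b·h³/12 = 2.62 × 2.04³/12 = 1.85358 m⁴.
Centre of pressure: y_p = y_c + I_c/(y_c·A) = 1.02 + 1.85358/(1.02 × 5.3448) = 1.02 + 0.340001 = 1.36 m along the plane.
Vertically, h_p = y_p·sinθ = 1.36 × 0.812084 = 1.10443 m.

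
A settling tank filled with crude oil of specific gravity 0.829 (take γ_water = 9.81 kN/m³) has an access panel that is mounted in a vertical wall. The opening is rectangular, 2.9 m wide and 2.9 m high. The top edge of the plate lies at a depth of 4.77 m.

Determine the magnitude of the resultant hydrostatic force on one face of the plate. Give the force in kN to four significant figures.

F ≈ 425.4 kN

γ = 0.829 × 9.81 = 8.13249 kN/m³.
The centroid lies 2.9/2 = 1.45 m below the top edge, so the centroid depth is h_c = 4.77 + 1.45 = 6.22 m.
A = 2.9 × 2.9 = 8.41 m².
Resultant F = γ·h_c·A = 8.13249 × 6.22 × 8.41 = 425.412 kN.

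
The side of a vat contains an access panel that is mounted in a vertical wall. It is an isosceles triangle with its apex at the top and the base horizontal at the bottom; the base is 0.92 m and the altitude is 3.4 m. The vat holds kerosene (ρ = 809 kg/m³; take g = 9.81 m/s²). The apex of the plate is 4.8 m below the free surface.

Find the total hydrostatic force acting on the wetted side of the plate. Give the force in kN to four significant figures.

F ≈ 87.71 kN

γ = ρg = 809 × 9.81 / 1000 = 7.93629 kN/m³.
With the apex up, the centroid sits 2h/3 = 2 × 3.4/3 = 2.26667 m below the apex, so the centroid depth is h_c = 4.8 + 2.26667 = 7.06667 m.
A = ½ × 0.92 × 3.4 = 1.564 m².
Resultant F = γ·h_c·A = 7.93629 × 7.06667 × 1.564 = 87.714 kN.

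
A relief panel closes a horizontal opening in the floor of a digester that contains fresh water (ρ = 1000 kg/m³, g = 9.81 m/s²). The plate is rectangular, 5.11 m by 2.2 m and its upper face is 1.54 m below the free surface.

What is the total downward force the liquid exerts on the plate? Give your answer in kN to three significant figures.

F ≈ 170 kN

γ = ρg = 1000 × 9.81 = 9810 N/m³ = 9.81 kN/m³.
The plate is horizontal, so pressure is uniform at p = γ·h = 9.81 × 1.54 = 15.1074 kN/m².
A = 5.11 × 2.2 = 11.242 m².
F = p·A = 15.1074 × 11.242 = 169.837 kN.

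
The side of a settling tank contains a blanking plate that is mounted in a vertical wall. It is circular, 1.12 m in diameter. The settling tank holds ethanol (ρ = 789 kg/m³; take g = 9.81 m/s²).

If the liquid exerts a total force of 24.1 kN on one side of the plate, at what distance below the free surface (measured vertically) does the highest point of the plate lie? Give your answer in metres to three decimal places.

d_top ≈ 2.600 m

γ = ρg = 789 × 9.81 / 1000 = 7.74009 kN/m³.
A = π(0.56)² = 0.985203 m².
From F = γ·h_c·A, the centroid depth is h_c = 24.1/(7.74009 × 0.985203) = 3.16042 m.
The centroid is at the centre, 0.56 m below the top of the plate, so the highest point sits at h_top = 3.16042 − 0.56 = 2.60042 m below the surface.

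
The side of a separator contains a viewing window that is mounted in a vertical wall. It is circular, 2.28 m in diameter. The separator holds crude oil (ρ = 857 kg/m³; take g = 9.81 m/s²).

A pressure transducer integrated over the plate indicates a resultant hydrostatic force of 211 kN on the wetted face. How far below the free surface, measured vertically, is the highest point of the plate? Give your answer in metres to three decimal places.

d_top ≈ 5.007 m

γ = ρg = 857 × 9.81 / 1000 = 8.40717 kN/m³.
A = π(1.14)² = 4.08281 m².
From F = γ·h_c·A, the centroid depth is h_c = 211/(8.40717 × 4.08281) = 6.14714 m.
The centroid is at the centre, 1.14 m below the top of the plate, so the highest point sits at h_top = 6.14714 − 1.14 = 5.00714 m below the surface.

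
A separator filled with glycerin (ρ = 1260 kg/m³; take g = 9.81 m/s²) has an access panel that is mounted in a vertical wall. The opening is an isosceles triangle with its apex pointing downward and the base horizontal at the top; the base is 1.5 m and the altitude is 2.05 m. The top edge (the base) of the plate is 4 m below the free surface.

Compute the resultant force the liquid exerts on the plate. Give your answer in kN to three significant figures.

F ≈ 89.0 kN

γ = ρg = 1260 × 9.81 / 1000 = 12.3606 kN/m³.
With the apex down, the centroid sits h/3 = 2.05/3 = 0.683333 m below the base (the top edge), so the centroid depth is h_c = 4 + 0.683333 = 4.68333 m.
A = ½ × 1.5 × 2.05 = 1.5375 m².
Resultant F = γ·h_c·A = 12.3606 × 4.68333 × 1.5375 = 89.004 kN.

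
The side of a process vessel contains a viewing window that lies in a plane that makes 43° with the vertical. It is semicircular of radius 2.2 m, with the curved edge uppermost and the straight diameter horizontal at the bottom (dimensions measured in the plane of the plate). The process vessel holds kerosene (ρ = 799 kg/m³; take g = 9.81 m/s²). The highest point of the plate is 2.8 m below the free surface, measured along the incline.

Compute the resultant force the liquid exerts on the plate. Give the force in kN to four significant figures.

γ = ρg = 799 × 9.81 / 1000 = 7.83819 kN/m³.
The plate makes 43° with the vertical, i.e. θ = 90° − 43° = 47° to the horizontal. Measuring y along the incline from the free-surface line, vertical depth h = y·sinθ with sinθ = 0.731354.
The centroid lies 4r/(3π) = 0.933709 m above the diameter, so r − 4r/(3π) = 2.2 − 0.933709 = 1.26629 m below the topmost point, so y_c = 2.8 + 1.26629 = 4.06629 m and h_c = 4.06629 × 0.731354 = 2.9739 m.
A = πr²/2 = π × 2.2²/2 = 7.60265 m².
Resultant F = γ·h_c·A = 7.83819 × 2.9739 × 7.60265 = 177.218 kN.

F ≈ 177.2 kN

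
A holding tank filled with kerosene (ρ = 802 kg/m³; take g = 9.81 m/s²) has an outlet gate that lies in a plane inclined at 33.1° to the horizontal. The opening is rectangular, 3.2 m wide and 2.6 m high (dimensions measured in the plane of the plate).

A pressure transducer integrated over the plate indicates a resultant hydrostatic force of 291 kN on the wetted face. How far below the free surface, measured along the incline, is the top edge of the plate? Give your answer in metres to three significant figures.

γ = ρg = 802 × 9.81 / 1000 = 7.86762 kN/m³.
A = 3.2 × 2.6 = 8.32 m².
From F = γ·h_c·A, the centroid depth is h_c = 291/(7.86762 × 8.32) = 4.44556 m.
Let θ = 33.1° be the plate's angle to the horizontal; measure y along the incline from where the plane meets the free surface. Vertical depth h = y·sinθ with sinθ = 0.546102.
Along the incline, y_c = h_c/sinθ = 4.44556/0.546102 = 8.14053 m.
The centroid lies 2.6/2 = 1.3 m below the top edge, so the top edge sits at y_top = 8.14053 − 1.3 = 6.84053 m along the incline.

y_top ≈ 6.84 m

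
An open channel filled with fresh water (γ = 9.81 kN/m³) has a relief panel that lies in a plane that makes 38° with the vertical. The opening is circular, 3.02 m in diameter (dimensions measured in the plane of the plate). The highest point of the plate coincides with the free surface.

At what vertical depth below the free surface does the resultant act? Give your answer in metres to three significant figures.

γ = 9.81 kN/m³.
The plate makes 38° with the vertical, i.e. θ = 90° − 38° = 52° to the horizontal. Measuring y along the incline from the free-surface line, vertical depth h = y·sinθ with sinθ = 0.788011.
The centroid is at the centre, 1.51 m below the top of the plate, so y_c = 1.51 m and h_c = 1.51 × 0.788011 = 1.1899 m.
A = π(1.51)² = 7.16315 m².
Resultant F = γ·h_c·A = 9.81 × 1.1899 × 7.16315 = 83.6149 kN.
I_c = πr⁴/4 = π × 1.51⁴/4 = 4.08317 m⁴.
Centre of pressure: y_p = y_c + I_c/(y_c·A) = 1.51 + 4.08317/(1.51 × 7.16315) = 1.51 + 0.3775 = 1.8875 m along the plane.
Vertically, h_p = y_p·sinθ = 1.8875 × 0.788011 = 1.48737 m.

h_p = 1.49 m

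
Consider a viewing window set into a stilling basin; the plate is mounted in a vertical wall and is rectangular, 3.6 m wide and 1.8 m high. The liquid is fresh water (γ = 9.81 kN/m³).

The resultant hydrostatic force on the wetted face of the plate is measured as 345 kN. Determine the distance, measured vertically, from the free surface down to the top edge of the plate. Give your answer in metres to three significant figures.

d_top ≈ 4.53 m

γ = 9.81 kN/m³.
A = 3.6 × 1.8 = 6.48 m².
From F = γ·h_c·A, the centroid depth is h_c = 345/(9.81 × 6.48) = 5.42719 m.
The centroid lies 1.8/2 = 0.9 m below the top edge, so the top edge sits at h_top = 5.42719 − 0.9 = 4.52719 m below the surface.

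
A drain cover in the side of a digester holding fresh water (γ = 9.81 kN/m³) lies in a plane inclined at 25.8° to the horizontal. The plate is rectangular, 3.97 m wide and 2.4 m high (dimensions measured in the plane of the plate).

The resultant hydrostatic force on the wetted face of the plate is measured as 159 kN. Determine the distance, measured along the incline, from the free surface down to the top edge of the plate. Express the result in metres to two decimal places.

y_top ≈ 2.71 m

γ = 9.81 kN/m³.
A = 3.97 × 2.4 = 9.528 m².
From F = γ·h_c·A, the centroid depth is h_c = 159/(9.81 × 9.528) = 1.70109 m.
Let θ = 25.8° be the plate's angle to the horizontal; measure y along the incline from where the plane meets the free surface. Vertical depth h = y·sinθ with sinθ = 0.435231.
Along the incline, y_c = h_c/sinθ = 1.70109/0.435231 = 3.90848 m.
The centroid lies 2.4/2 = 1.2 m below the top edge, so the top edge sits at y_top = 3.90848 − 1.2 = 2.70848 m along the incline.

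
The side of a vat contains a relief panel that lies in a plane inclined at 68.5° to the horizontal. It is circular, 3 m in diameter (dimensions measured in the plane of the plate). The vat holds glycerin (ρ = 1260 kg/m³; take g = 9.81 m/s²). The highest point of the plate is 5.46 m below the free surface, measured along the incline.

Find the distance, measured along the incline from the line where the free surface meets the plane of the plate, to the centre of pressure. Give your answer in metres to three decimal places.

γ = ρg = 1260 × 9.81 / 1000 = 12.3606 kN/m³.
Let θ = 68.5° be the plate's angle to the horizontal; measure y along the incline from where the plane meets the free surface. Vertical depth h = y·sinθ with sinθ = 0.930418.
The centroid is at the centre, 1.5 m below the top of the plate, so y_c = 5.46 + 1.5 = 6.96 m and h_c = 6.96 × 0.930418 = 6.47571 m.
A = π(1.5)² = 7.06858 m².
Resultant F = γ·h_c·A = 12.3606 × 6.47571 × 7.06858 = 565.795 kN.
I_c = πr⁴/4 = π × 1.5⁴/4 = 3.97608 m⁴.
Centre of pressure: y_p = y_c + I_c/(y_c·A) = 6.96 + 3.97608/(6.96 × 7.06858) = 6.96 + 0.080819 = 7.04082 m along the plane.

y_p = 7.041 m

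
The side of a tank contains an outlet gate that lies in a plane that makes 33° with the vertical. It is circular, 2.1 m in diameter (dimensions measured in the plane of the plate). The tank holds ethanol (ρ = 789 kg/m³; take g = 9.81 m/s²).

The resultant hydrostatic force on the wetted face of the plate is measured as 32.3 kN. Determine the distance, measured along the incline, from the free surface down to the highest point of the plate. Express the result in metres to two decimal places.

γ = ρg = 789 × 9.81 / 1000 = 7.74009 kN/m³.
A = π(1.05)² = 3.46361 m².
From F = γ·h_c·A, the centroid depth is h_c = 32.3/(7.74009 × 3.46361) = 1.20483 m.
The plate makes 33° with the vertical, i.e. θ = 90° − 33° = 57° to the horizontal. Measuring y along the incline from the free-surface line, vertical depth h = y·sinθ with sinθ = 0.838671.
Along the incline, y_c = h_c/sinθ = 1.20483/0.838671 = 1.43659 m.
The centroid is at the centre, 1.05 m below the top of the plate, so the highest point sits at y_top = 1.43659 − 1.05 = 0.38659 m along the incline.

y_top ≈ 0.39 m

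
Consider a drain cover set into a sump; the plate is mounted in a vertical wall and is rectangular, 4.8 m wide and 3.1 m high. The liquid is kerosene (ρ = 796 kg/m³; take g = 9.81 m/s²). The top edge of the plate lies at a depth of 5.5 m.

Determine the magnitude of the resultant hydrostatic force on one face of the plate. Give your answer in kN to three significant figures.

γ = ρg = 796 × 9.81 / 1000 = 7.80876 kN/m³.
The centroid lies 3.1/2 = 1.55 m below the top edge, so the centroid depth is h_c = 5.5 + 1.55 = 7.05 m.
A = 4.8 × 3.1 = 14.88 m².
Resultant F = γ·h_c·A = 7.80876 × 7.05 × 14.88 = 819.17 kN.

F ≈ 819 kN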